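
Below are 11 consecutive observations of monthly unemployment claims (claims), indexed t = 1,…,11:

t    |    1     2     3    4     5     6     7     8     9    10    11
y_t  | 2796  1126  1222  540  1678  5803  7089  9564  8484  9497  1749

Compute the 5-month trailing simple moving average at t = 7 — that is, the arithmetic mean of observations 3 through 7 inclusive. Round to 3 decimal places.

Sum of periods 3–7: 1222 + 540 + 1678 + 5803 + 7089 = 16332
Divide by 5: 16332 / 5 = 3266.400

3266.400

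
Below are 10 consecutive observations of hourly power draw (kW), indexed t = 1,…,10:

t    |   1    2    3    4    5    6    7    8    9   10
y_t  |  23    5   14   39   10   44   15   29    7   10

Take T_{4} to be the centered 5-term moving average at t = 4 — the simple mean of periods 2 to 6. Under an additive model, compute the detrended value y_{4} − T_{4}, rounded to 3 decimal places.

Trend T_4 = (5 + 14 + 39 + 10 + 44) / 5 = 112/5 = 22.40000
Detrended value: 39 − 22.40000 = 16.600

16.600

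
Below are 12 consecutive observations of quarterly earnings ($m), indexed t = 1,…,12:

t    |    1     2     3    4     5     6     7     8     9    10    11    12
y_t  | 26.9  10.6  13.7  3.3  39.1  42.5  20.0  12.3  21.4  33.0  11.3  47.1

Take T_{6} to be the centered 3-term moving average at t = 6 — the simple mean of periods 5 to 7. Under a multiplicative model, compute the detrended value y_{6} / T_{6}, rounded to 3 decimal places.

1.255

Trend T_6 = (39.1 + 42.5 + 20.0) / 3 = 101.6/3 = 33.86667
Ratio to trend: 42.5 / 33.86667 = 1.255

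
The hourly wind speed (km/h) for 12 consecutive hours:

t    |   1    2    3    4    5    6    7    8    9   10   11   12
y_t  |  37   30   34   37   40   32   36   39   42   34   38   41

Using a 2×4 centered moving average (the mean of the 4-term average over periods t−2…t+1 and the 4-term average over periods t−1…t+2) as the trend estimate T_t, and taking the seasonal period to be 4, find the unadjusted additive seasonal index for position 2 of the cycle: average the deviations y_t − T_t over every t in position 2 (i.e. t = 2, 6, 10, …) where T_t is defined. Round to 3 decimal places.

Season position 2 occurs at t = 6, 10 (where T_t is defined).
t=6: T_6 = 36.50000; y_6 − T_6 = 32 − 36.50000 = -4.50000
t=10: T_10 = 38.50000; y_10 − T_10 = 34 − 38.50000 = -4.50000
Mean deviation: (-4.50000 + -4.50000) / 2 = -4.500

-4.500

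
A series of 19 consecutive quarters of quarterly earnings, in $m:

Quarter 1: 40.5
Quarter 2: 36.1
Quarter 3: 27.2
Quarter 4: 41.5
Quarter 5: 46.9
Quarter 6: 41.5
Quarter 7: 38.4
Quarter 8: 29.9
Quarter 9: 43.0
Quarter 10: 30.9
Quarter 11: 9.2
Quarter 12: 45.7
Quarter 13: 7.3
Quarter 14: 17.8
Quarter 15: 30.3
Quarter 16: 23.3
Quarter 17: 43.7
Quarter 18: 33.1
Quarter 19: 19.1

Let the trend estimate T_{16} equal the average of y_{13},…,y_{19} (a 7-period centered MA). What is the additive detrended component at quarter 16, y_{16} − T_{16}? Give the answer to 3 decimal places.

Trend T_16 = (7.3 + 17.8 + 30.3 + 23.3 + 43.7 + 33.1 + 19.1) / 7 = 174.6/7 = 24.94286
Detrended value: 23.3 − 24.94286 = -1.643

-1.643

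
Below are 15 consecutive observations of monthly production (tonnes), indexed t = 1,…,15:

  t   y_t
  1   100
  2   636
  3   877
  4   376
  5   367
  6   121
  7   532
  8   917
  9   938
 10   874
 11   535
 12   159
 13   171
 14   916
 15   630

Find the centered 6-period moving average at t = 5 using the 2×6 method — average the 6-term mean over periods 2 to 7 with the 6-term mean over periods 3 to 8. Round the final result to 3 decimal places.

508.250

Sum over 2–7: 636 + 877 + 376 + 367 + 121 + 532 = 2909
Sum over 3–8: 877 + 376 + 367 + 121 + 532 + 917 = 3190
CMA at t=5 = (2909 + 3190) / (2·6) = 6099 / 12 = 508.250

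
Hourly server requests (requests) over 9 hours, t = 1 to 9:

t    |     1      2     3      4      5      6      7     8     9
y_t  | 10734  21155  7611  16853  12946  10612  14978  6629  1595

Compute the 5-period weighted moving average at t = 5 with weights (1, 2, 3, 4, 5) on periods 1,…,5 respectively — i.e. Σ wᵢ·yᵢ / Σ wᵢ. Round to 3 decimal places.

13867.933

Weighted sum: 1·10734 + 2·21155 + 3·7611 + 4·16853 + 5·12946 = 10734 + 42310 + 22833 + 67412 + 64730 = 208019
Weight total: 1 + 2 + 3 + 4 + 5 = 15
WMA = 208019 / 15 = 13867.933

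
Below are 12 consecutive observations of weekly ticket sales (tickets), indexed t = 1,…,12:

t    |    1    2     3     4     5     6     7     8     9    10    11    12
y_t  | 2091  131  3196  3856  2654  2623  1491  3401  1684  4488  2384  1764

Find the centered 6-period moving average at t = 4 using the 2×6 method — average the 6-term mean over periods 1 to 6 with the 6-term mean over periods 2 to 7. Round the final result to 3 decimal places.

Sum over 1–6: 2091 + 131 + 3196 + 3856 + 2654 + 2623 = 14551
Sum over 2–7: 131 + 3196 + 3856 + 2654 + 2623 + 1491 = 13951
CMA at t=4 = (14551 + 13951) / (2·6) = 28502 / 12 = 2375.167

2375.167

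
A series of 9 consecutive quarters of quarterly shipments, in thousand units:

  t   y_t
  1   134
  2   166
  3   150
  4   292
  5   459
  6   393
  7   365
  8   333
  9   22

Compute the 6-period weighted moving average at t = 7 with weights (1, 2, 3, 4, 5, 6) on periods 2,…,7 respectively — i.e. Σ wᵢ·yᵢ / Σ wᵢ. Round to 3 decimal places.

349.190

Weighted sum: 1·166 + 2·150 + 3·292 + 4·459 + 5·393 + 6·365 = 166 + 300 + 876 + 1836 + 1965 + 2190 = 7333
Weight total: 1 + 2 + 3 + 4 + 5 + 6 = 21
WMA = 7333 / 21 = 349.190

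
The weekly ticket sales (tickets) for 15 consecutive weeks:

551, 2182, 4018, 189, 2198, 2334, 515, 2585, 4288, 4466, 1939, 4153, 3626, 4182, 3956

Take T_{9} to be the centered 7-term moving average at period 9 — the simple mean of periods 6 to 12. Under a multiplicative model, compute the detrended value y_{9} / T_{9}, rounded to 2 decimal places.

Trend T_9 = (2334 + 515 + 2585 + 4288 + 4466 + 1939 + 4153) / 7 = 20280/7 = 2897.1429
Ratio to trend: 4288 / 2897.1429 = 1.48

1.48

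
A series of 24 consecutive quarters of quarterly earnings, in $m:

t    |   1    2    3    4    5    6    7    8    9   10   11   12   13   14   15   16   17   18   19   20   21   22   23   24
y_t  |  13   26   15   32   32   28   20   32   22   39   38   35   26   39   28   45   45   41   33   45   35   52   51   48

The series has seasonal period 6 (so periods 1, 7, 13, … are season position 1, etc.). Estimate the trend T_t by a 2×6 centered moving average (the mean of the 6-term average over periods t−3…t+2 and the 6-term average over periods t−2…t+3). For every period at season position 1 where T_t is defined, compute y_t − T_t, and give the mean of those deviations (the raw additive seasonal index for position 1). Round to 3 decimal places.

Season position 1 occurs at t = 7, 13, 19 (where T_t is defined).
t=7: T_7 = 28.25000; y_7 − T_7 = 20 − 28.25000 = -8.25000
t=13: T_13 = 34.66667; y_13 − T_13 = 26 − 34.66667 = -8.66667
t=19: T_19 = 41.25000; y_19 − T_19 = 33 − 41.25000 = -8.25000
Mean deviation: (-8.25000 + -8.66667 + -8.25000) / 3 = -8.389

-8.389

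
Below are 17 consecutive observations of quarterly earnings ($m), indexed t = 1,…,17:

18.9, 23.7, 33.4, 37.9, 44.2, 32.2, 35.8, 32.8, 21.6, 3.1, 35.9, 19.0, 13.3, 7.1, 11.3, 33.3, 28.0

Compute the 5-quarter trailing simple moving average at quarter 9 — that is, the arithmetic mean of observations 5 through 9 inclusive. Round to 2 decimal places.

Sum of periods 5–9: 44.2 + 32.2 + 35.8 + 32.8 + 21.6 = 166.6
Divide by 5: 166.6 / 5 = 33.32

33.32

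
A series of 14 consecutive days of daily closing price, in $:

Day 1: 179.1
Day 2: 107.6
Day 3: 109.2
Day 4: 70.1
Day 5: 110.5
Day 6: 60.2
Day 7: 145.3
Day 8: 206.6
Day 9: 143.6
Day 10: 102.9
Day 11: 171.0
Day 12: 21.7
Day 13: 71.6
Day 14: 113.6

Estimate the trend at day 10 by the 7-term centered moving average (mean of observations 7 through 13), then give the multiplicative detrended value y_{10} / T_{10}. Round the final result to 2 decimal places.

0.83

Trend T_10 = (145.3 + 206.6 + 143.6 + 102.9 + 171.0 + 21.7 + 71.6) / 7 = 862.7/7 = 123.2429
Ratio to trend: 102.9 / 123.2429 = 0.83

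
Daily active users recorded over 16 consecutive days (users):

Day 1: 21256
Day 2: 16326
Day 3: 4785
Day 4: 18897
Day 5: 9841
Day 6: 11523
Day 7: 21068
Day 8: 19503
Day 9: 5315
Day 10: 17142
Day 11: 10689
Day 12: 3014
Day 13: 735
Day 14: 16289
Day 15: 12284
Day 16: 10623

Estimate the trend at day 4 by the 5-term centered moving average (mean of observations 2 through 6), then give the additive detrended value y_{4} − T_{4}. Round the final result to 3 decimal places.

Trend T_4 = (16326 + 4785 + 18897 + 9841 + 11523) / 5 = 61372/5 = 12274.40000
Detrended value: 18897 − 12274.40000 = 6622.600

6622.600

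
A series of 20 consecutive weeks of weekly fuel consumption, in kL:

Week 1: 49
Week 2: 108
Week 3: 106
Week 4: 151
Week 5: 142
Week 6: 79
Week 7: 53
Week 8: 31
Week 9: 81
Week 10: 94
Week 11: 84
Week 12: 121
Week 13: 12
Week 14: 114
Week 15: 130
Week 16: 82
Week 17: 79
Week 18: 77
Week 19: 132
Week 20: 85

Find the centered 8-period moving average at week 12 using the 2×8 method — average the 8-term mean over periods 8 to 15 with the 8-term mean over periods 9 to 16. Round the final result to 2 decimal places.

Sum over 8–15: 31 + 81 + 94 + 84 + 121 + 12 + 114 + 130 = 667
Sum over 9–16: 81 + 94 + 84 + 121 + 12 + 114 + 130 + 82 = 718
CMA at t=12 = (667 + 718) / (2·8) = 1385 / 16 = 86.56

86.56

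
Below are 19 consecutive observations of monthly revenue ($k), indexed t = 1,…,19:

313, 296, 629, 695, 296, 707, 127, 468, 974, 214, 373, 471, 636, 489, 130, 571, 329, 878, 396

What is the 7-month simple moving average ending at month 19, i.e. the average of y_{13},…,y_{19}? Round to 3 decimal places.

489.857

Sum of periods 13–19: 636 + 489 + 130 + 571 + 329 + 878 + 396 = 3429
Divide by 7: 3429 / 7 = 489.857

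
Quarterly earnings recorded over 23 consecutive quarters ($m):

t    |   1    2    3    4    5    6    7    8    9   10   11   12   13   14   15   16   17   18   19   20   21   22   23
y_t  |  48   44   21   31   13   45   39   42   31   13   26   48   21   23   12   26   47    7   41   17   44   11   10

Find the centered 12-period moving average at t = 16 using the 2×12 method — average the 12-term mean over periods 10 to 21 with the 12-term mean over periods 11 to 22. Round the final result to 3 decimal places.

Sum over 10–21: 13 + 26 + 48 + 21 + 23 + 12 + 26 + 47 + 7 + 41 + 17 + 44 = 325
Sum over 11–22: 26 + 48 + 21 + 23 + 12 + 26 + 47 + 7 + 41 + 17 + 44 + 11 = 323
CMA at t=16 = (325 + 323) / (2·12) = 648 / 24 = 27.000

27.000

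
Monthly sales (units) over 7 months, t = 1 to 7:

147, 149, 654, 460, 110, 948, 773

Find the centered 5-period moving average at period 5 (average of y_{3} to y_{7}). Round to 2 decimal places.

Sum of periods 3–7: 654 + 460 + 110 + 948 + 773 = 2945
Divide by 5: 2945 / 5 = 589.00

589.00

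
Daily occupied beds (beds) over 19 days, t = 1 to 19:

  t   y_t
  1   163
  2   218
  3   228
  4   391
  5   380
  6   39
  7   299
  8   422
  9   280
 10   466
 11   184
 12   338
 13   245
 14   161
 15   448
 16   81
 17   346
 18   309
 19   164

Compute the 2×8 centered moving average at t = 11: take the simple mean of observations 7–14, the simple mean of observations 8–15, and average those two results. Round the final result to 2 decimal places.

308.69

Sum over 7–14: 299 + 422 + 280 + 466 + 184 + 338 + 245 + 161 = 2395
Sum over 8–15: 422 + 280 + 466 + 184 + 338 + 245 + 161 + 448 = 2544
CMA at t=11 = (2395 + 2544) / (2·8) = 4939 / 16 = 308.69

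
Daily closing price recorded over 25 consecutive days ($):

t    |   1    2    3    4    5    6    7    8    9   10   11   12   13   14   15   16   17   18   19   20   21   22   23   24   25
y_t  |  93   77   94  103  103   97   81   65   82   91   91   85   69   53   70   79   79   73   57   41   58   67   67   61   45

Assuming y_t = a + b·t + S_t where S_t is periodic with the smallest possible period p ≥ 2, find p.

First differences y_{t+1} − y_t: -16, 17, 9, 0, -6, -16, -16, 17, 9, 0, -6, -16, -16, 17, …
The difference pattern repeats every 6 terms and not for any smaller step, so p = 6.

6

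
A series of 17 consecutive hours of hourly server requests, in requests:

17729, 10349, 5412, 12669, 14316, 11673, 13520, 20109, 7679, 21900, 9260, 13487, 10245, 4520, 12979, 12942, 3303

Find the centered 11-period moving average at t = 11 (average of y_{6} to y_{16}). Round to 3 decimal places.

Sum of periods 6–16: 11673 + 13520 + 20109 + 7679 + 21900 + 9260 + 13487 + 10245 + 4520 + 12979 + 12942 = 138314
Divide by 11: 138314 / 11 = 12574.000

12574.000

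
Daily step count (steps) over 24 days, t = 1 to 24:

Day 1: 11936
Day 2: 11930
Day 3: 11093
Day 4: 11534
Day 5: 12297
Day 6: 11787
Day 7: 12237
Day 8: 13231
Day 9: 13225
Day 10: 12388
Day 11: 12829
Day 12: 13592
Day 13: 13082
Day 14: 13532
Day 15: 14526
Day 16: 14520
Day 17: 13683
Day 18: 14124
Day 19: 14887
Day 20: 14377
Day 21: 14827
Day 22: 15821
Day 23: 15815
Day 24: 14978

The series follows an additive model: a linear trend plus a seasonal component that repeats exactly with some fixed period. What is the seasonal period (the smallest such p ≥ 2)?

First differences y_{t+1} − y_t: -6, -837, 441, 763, -510, 450, 994, -6, -837, 441, 763, -510, 450, 994, -6, -837, …
The difference pattern repeats every 7 terms and not for any smaller step, so p = 7.

7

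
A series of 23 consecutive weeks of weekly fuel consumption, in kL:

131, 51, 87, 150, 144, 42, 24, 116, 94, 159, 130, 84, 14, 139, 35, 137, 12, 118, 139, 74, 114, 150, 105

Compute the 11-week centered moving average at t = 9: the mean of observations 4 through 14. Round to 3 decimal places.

99.636

Sum of periods 4–14: 150 + 144 + 42 + 24 + 116 + 94 + 159 + 130 + 84 + 14 + 139 = 1096
Divide by 11: 1096 / 11 = 99.636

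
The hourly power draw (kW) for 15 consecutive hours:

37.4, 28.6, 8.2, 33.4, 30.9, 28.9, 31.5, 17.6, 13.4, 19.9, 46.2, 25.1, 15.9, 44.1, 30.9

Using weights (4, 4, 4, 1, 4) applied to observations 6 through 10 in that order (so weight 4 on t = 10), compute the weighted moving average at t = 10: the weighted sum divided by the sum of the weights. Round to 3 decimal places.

Weighted sum: 4·28.9 + 4·31.5 + 4·17.6 + 1·13.4 + 4·19.9 = 115.6 + 126.0 + 70.4 + 13.4 + 79.6 = 405.0
Weight total: 4 + 4 + 4 + 1 + 4 = 17
WMA = 405.0 / 17 = 23.824

23.824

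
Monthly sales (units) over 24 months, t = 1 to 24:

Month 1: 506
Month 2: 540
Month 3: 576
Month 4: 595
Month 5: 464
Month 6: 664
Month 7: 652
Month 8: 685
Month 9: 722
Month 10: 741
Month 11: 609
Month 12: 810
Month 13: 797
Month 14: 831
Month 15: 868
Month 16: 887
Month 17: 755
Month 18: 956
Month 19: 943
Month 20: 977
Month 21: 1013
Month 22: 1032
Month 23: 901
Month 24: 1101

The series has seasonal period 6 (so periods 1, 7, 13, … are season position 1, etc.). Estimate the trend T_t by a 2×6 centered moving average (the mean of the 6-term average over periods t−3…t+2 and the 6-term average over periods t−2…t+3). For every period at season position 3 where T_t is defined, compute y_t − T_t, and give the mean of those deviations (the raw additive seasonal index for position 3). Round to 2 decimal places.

30.92

Season position 3 occurs at t = 9, 15, 21 (where T_t is defined).
t=9: T_9 = 691.0000; y_9 − T_9 = 722 − 691.0000 = 31.0000
t=15: T_15 = 836.8333; y_15 − T_15 = 868 − 836.8333 = 31.1667
t=21: T_21 = 982.4167; y_21 − T_21 = 1013 − 982.4167 = 30.5833
Mean deviation: (31.0000 + 31.1667 + 30.5833) / 3 = 30.92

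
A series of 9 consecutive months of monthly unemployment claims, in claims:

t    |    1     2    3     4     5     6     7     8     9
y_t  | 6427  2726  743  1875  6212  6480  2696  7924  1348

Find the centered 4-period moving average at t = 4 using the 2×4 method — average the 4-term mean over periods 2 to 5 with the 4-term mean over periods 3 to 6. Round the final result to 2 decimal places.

3358.25

Sum over 2–5: 2726 + 743 + 1875 + 6212 = 11556
Sum over 3–6: 743 + 1875 + 6212 + 6480 = 15310
CMA at t=4 = (11556 + 15310) / (2·4) = 26866 / 8 = 3358.25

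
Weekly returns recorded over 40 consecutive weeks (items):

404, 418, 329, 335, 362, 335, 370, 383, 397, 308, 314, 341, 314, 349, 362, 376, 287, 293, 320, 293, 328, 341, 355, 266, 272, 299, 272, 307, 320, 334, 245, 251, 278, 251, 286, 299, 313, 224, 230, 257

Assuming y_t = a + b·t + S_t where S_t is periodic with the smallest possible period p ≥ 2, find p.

First differences y_{t+1} − y_t: 14, -89, 6, 27, -27, 35, 13, 14, -89, 6, 27, -27, 35, 13, 14, -89, …
The difference pattern repeats every 7 terms and not for any smaller step, so p = 7.

7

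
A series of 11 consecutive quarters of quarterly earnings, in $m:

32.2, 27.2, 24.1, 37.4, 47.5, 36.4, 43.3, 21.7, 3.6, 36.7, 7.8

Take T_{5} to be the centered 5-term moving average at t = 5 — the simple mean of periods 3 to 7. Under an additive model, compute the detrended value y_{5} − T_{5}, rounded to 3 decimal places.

Trend T_5 = (24.1 + 37.4 + 47.5 + 36.4 + 43.3) / 5 = 188.7/5 = 37.74000
Detrended value: 47.5 − 37.74000 = 9.760

9.760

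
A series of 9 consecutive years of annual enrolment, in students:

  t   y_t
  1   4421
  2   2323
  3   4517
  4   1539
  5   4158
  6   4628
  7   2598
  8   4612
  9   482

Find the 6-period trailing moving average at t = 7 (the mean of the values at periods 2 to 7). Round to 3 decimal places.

3293.833

Sum of periods 2–7: 2323 + 4517 + 1539 + 4158 + 4628 + 2598 = 19763
Divide by 6: 19763 / 6 = 3293.833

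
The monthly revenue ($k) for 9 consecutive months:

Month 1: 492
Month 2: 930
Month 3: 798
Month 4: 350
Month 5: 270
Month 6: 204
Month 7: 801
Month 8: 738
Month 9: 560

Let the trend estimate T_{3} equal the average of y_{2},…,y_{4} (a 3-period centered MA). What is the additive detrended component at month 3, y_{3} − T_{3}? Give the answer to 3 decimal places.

105.333

Trend T_3 = (930 + 798 + 350) / 3 = 2078/3 = 692.66667
Detrended value: 798 − 692.66667 = 105.333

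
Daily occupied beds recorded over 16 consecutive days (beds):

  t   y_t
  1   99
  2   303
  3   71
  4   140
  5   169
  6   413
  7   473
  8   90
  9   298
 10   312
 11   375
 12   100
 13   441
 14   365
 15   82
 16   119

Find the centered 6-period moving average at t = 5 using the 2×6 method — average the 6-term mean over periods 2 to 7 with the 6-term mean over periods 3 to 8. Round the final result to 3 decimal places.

243.750

Sum over 2–7: 303 + 71 + 140 + 169 + 413 + 473 = 1569
Sum over 3–8: 71 + 140 + 169 + 413 + 473 + 90 = 1356
CMA at t=5 = (1569 + 1356) / (2·6) = 2925 / 12 = 243.750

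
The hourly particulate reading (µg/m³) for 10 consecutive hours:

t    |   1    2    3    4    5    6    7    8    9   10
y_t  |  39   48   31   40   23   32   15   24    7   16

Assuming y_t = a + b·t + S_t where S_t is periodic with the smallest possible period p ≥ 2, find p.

2

First differences y_{t+1} − y_t: 9, -17, 9, -17, 9, -17, …
The difference pattern repeats every 2 terms and not for any smaller step, so p = 2.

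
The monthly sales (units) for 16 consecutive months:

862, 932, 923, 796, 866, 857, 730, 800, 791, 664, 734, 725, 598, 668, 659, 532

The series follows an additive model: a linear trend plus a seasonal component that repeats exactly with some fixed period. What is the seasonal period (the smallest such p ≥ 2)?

First differences y_{t+1} − y_t: 70, -9, -127, 70, -9, -127, 70, -9, …
The difference pattern repeats every 3 terms and not for any smaller step, so p = 3.

3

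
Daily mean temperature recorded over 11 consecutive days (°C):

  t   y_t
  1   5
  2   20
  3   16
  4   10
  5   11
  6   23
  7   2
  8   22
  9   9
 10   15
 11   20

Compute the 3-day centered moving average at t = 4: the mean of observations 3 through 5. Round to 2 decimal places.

Sum of periods 3–5: 16 + 10 + 11 = 37
Divide by 3: 37 / 3 = 12.33

12.33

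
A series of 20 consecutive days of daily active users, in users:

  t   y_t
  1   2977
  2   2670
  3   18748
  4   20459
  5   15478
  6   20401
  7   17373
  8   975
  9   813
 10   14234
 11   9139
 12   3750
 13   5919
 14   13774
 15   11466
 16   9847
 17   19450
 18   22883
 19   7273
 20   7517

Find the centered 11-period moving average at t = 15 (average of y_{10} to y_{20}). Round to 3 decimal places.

11386.545

Sum of periods 10–20: 14234 + 9139 + 3750 + 5919 + 13774 + 11466 + 9847 + 19450 + 22883 + 7273 + 7517 = 125252
Divide by 11: 125252 / 11 = 11386.545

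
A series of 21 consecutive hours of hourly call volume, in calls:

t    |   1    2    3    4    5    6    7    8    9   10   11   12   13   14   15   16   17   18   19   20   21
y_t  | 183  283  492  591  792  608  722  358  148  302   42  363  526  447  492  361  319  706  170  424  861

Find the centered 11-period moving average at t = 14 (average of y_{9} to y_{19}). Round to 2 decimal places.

Sum of periods 9–19: 148 + 302 + 42 + 363 + 526 + 447 + 492 + 361 + 319 + 706 + 170 = 3876
Divide by 11: 3876 / 11 = 352.36

352.36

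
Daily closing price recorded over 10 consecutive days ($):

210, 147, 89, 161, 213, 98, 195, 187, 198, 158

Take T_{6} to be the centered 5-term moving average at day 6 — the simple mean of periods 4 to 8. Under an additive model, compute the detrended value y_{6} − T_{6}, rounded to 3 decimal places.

Trend T_6 = (161 + 213 + 98 + 195 + 187) / 5 = 854/5 = 170.80000
Detrended value: 98 − 170.80000 = -72.800

-72.800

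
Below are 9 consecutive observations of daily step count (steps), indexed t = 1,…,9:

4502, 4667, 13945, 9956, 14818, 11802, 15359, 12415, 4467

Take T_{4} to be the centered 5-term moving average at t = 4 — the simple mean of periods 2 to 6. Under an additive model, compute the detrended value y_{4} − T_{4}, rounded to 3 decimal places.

-1081.600

Trend T_4 = (4667 + 13945 + 9956 + 14818 + 11802) / 5 = 55188/5 = 11037.60000
Detrended value: 9956 − 11037.60000 = -1081.600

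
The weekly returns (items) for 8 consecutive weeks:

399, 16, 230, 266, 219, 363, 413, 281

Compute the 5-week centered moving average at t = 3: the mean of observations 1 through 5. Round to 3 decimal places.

226.000

Sum of periods 1–5: 399 + 16 + 230 + 266 + 219 = 1130
Divide by 5: 1130 / 5 = 226.000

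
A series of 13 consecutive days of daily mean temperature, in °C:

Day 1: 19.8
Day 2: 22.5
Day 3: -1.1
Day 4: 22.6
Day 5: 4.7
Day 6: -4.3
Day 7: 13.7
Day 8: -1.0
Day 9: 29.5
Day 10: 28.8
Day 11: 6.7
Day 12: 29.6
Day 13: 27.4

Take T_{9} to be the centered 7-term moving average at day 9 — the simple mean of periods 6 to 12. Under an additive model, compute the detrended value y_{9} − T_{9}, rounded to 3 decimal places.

14.786

Trend T_9 = ((-4.3) + 13.7 + (-1.0) + 29.5 + 28.8 + 6.7 + 29.6) / 7 = 103.0/7 = 14.71429
Detrended value: 29.5 − 14.71429 = 14.786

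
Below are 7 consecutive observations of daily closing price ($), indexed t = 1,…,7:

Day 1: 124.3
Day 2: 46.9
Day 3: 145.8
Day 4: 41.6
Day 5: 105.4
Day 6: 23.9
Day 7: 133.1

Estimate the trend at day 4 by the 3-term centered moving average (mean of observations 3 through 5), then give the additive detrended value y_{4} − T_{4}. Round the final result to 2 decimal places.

Trend T_4 = (145.8 + 41.6 + 105.4) / 3 = 292.8/3 = 97.6000
Detrended value: 41.6 − 97.6000 = -56.00

-56.00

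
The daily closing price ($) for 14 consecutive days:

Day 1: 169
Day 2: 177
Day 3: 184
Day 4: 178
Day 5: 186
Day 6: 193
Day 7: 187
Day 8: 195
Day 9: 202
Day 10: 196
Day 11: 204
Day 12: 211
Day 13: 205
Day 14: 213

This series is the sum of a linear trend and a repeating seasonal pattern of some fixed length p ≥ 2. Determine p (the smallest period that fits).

3

First differences y_{t+1} − y_t: 8, 7, -6, 8, 7, -6, 8, 7, …
The difference pattern repeats every 3 terms and not for any smaller step, so p = 3.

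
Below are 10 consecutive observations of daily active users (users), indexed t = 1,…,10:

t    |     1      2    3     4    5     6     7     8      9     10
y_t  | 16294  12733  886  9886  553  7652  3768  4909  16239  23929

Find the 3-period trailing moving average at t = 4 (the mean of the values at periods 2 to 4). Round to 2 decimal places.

Sum of periods 2–4: 12733 + 886 + 9886 = 23505
Divide by 3: 23505 / 3 = 7835.00

7835.00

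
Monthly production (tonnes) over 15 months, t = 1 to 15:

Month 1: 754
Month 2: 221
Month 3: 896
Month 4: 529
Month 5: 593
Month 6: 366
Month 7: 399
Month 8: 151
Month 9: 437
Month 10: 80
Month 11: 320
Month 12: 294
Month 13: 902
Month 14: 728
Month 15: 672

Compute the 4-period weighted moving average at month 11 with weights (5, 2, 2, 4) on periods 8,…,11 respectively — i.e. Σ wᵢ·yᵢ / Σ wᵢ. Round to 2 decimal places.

Weighted sum: 5·151 + 2·437 + 2·80 + 4·320 = 755 + 874 + 160 + 1280 = 3069
Weight total: 5 + 2 + 2 + 4 = 13
WMA = 3069 / 13 = 236.08

236.08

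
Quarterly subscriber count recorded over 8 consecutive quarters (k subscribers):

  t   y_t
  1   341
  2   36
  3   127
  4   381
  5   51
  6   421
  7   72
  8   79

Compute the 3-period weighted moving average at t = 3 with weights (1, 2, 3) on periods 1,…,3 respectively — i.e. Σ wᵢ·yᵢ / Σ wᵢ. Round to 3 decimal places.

Weighted sum: 1·341 + 2·36 + 3·127 = 341 + 72 + 381 = 794
Weight total: 1 + 2 + 3 = 6
WMA = 794 / 6 = 132.333

132.333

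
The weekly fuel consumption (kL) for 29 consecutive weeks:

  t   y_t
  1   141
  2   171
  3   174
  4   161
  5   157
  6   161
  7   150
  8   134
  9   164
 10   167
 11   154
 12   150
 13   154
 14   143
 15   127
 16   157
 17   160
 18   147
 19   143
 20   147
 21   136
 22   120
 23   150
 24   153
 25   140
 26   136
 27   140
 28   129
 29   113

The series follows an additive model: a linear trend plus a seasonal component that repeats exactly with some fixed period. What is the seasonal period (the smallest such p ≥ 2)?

First differences y_{t+1} − y_t: 30, 3, -13, -4, 4, -11, -16, 30, 3, -13, -4, 4, -11, -16, 30, 3, …
The difference pattern repeats every 7 terms and not for any smaller step, so p = 7.

7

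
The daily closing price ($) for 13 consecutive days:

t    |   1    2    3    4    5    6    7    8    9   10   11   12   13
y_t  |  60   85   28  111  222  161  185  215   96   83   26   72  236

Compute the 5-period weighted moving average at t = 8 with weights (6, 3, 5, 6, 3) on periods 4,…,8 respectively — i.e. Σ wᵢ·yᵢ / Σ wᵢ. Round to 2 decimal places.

169.22

Weighted sum: 6·111 + 3·222 + 5·161 + 6·185 + 3·215 = 666 + 666 + 805 + 1110 + 645 = 3892
Weight total: 6 + 3 + 5 + 6 + 3 = 23
WMA = 3892 / 23 = 169.22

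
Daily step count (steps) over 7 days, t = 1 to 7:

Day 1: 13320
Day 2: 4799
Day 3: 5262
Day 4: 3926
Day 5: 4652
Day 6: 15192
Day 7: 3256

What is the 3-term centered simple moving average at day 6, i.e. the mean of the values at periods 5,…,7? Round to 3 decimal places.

Sum of periods 5–7: 4652 + 15192 + 3256 = 23100
Divide by 3: 23100 / 3 = 7700.000

7700.000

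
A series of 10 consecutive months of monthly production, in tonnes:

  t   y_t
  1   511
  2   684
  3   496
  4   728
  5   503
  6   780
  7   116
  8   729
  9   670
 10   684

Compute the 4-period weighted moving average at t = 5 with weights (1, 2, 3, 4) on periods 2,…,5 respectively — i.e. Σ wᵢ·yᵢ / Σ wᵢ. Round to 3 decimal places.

Weighted sum: 1·684 + 2·496 + 3·728 + 4·503 = 684 + 992 + 2184 + 2012 = 5872
Weight total: 1 + 2 + 3 + 4 = 10
WMA = 5872 / 10 = 587.200

587.200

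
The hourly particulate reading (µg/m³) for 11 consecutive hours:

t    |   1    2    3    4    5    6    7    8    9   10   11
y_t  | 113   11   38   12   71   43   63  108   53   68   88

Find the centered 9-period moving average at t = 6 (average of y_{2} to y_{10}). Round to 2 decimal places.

Sum of periods 2–10: 11 + 38 + 12 + 71 + 43 + 63 + 108 + 53 + 68 = 467
Divide by 9: 467 / 9 = 51.89

51.89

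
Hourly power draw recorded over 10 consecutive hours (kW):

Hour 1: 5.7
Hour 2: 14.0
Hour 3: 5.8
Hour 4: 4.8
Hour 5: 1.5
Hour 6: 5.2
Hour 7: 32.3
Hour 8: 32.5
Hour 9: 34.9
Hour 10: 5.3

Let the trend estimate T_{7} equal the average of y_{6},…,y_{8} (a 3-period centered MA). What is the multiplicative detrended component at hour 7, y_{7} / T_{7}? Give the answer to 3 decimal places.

Trend T_7 = (5.2 + 32.3 + 32.5) / 3 = 70.0/3 = 23.33333
Ratio to trend: 32.3 / 23.33333 = 1.384

1.384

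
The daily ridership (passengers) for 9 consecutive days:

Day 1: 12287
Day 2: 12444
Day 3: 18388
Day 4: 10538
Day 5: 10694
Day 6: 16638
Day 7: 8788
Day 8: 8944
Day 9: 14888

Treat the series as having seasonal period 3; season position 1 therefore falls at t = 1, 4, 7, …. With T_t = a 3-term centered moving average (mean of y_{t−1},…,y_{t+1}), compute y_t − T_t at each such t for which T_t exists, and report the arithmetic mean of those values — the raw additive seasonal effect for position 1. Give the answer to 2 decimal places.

Season position 1 occurs at t = 4, 7 (where T_t is defined).
t=4: T_4 = 13206.6667; y_4 − T_4 = 10538 − 13206.6667 = -2668.6667
t=7: T_7 = 11456.6667; y_7 − T_7 = 8788 − 11456.6667 = -2668.6667
Mean deviation: (-2668.6667 + -2668.6667) / 2 = -2668.67

-2668.67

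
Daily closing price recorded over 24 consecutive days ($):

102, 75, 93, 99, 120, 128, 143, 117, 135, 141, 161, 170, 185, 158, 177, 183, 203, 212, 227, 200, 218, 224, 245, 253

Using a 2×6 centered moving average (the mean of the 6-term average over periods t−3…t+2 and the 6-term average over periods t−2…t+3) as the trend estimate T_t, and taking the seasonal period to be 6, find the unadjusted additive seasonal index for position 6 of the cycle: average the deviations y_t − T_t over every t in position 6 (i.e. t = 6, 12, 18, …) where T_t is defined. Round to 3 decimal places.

8.083

Season position 6 occurs at t = 6, 12, 18 (where T_t is defined).
t=6: T_6 = 120.16667; y_6 − T_6 = 128 − 120.16667 = 7.83333
t=12: T_12 = 161.83333; y_12 − T_12 = 170 − 161.83333 = 8.16667
t=18: T_18 = 203.75000; y_18 − T_18 = 212 − 203.75000 = 8.25000
Mean deviation: (7.83333 + 8.16667 + 8.25000) / 3 = 8.083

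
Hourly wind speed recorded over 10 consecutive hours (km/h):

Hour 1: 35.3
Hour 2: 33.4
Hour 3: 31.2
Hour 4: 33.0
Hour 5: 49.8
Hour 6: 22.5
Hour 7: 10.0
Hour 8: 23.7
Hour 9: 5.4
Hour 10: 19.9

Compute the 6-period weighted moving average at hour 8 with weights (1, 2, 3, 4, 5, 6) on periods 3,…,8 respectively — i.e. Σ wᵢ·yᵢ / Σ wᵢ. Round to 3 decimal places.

Weighted sum: 1·31.2 + 2·33.0 + 3·49.8 + 4·22.5 + 5·10.0 + 6·23.7 = 31.2 + 66.0 + 149.4 + 90.0 + 50.0 + 142.2 = 528.8
Weight total: 1 + 2 + 3 + 4 + 5 + 6 = 21
WMA = 528.8 / 21 = 25.181

25.181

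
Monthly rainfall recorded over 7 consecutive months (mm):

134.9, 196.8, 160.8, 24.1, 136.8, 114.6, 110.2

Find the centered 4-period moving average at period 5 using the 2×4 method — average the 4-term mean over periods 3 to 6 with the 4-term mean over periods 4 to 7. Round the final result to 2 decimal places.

Sum over 3–6: 160.8 + 24.1 + 136.8 + 114.6 = 436.3
Sum over 4–7: 24.1 + 136.8 + 114.6 + 110.2 = 385.7
CMA at t=5 = (436.3 + 385.7) / (2·4) = 822.0 / 8 = 102.75

102.75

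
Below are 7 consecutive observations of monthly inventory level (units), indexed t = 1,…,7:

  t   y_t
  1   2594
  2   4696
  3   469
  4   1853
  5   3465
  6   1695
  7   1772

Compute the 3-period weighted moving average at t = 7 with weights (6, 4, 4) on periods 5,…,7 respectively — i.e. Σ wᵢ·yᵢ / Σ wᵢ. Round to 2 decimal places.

2475.57

Weighted sum: 6·3465 + 4·1695 + 4·1772 = 20790 + 6780 + 7088 = 34658
Weight total: 6 + 4 + 4 = 14
WMA = 34658 / 14 = 2475.57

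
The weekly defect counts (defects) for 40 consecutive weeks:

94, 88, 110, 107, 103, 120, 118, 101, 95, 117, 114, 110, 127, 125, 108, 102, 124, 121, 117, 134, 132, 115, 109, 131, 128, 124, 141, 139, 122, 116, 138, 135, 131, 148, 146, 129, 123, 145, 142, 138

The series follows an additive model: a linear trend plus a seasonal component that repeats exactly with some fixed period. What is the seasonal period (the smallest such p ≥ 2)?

7

First differences y_{t+1} − y_t: -6, 22, -3, -4, 17, -2, -17, -6, 22, -3, -4, 17, -2, -17, -6, 22, …
The difference pattern repeats every 7 terms and not for any smaller step, so p = 7.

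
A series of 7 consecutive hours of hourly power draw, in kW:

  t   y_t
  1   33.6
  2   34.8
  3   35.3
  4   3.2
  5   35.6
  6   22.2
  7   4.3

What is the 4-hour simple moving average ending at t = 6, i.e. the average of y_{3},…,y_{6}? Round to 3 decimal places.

24.075

Sum of periods 3–6: 35.3 + 3.2 + 35.6 + 22.2 = 96.3
Divide by 4: 96.3 / 4 = 24.075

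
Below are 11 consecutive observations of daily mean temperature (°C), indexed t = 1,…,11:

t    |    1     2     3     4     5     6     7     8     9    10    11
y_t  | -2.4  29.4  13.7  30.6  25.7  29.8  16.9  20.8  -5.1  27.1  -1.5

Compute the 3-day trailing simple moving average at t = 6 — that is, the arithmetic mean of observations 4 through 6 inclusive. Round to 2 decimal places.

28.70

Sum of periods 4–6: 30.6 + 25.7 + 29.8 = 86.1
Divide by 3: 86.1 / 3 = 28.70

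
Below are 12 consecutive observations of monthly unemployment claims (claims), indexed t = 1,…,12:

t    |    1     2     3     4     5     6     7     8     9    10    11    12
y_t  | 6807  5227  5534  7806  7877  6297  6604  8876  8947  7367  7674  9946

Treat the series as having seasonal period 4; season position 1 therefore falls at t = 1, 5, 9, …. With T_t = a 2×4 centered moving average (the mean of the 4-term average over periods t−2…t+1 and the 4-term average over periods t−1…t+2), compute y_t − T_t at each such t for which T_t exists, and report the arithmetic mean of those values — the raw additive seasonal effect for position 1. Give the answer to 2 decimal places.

Season position 1 occurs at t = 5, 9 (where T_t is defined).
t=5: T_5 = 7012.2500; y_5 − T_5 = 7877 − 7012.2500 = 864.7500
t=9: T_9 = 8082.2500; y_9 − T_9 = 8947 − 8082.2500 = 864.7500
Mean deviation: (864.7500 + 864.7500) / 2 = 864.75

864.75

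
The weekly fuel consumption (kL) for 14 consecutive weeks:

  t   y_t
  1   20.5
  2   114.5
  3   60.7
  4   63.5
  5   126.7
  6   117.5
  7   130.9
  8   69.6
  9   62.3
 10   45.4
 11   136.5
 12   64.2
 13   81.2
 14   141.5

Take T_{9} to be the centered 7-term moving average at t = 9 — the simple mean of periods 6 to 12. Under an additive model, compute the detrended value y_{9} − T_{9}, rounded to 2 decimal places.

-27.19

Trend T_9 = (117.5 + 130.9 + 69.6 + 62.3 + 45.4 + 136.5 + 64.2) / 7 = 626.4/7 = 89.4857
Detrended value: 62.3 − 89.4857 = -27.19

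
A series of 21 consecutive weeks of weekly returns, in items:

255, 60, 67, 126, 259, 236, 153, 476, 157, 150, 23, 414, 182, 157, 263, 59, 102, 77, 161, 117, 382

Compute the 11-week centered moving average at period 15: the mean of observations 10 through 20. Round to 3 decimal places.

155.000

Sum of periods 10–20: 150 + 23 + 414 + 182 + 157 + 263 + 59 + 102 + 77 + 161 + 117 = 1705
Divide by 11: 1705 / 11 = 155.000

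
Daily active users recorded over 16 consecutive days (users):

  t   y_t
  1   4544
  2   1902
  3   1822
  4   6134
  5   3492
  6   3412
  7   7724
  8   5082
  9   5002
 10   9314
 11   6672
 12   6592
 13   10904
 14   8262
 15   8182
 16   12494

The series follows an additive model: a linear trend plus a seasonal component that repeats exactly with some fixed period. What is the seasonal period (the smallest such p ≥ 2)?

3

First differences y_{t+1} − y_t: -2642, -80, 4312, -2642, -80, 4312, -2642, -80, …
The difference pattern repeats every 3 terms and not for any smaller step, so p = 3.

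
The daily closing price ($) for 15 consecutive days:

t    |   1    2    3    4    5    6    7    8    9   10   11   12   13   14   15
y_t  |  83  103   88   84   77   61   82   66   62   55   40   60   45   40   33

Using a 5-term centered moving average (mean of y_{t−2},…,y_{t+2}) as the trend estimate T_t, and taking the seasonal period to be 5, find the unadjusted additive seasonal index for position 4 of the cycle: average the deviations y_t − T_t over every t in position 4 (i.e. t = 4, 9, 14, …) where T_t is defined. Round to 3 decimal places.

1.200

Season position 4 occurs at t = 4, 9 (where T_t is defined).
t=4: T_4 = 82.60000; y_4 − T_4 = 84 − 82.60000 = 1.40000
t=9: T_9 = 61.00000; y_9 − T_9 = 62 − 61.00000 = 1.00000
Mean deviation: (1.40000 + 1.00000) / 2 = 1.200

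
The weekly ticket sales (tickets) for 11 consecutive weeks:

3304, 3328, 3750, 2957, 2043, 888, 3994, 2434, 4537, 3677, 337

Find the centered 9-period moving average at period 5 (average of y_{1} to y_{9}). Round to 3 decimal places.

3026.111

Sum of periods 1–9: 3304 + 3328 + 3750 + 2957 + 2043 + 888 + 3994 + 2434 + 4537 = 27235
Divide by 9: 27235 / 9 = 3026.111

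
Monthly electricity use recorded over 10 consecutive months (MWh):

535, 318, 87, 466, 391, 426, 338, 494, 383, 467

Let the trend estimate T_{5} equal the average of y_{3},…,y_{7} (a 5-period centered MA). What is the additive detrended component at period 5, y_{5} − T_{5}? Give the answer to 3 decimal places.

49.400

Trend T_5 = (87 + 466 + 391 + 426 + 338) / 5 = 1708/5 = 341.60000
Detrended value: 391 − 341.60000 = 49.400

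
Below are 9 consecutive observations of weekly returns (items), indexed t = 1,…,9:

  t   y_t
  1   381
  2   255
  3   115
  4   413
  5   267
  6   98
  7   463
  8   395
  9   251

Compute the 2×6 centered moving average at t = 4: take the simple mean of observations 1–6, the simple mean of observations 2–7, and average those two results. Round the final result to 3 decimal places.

261.667

Sum over 1–6: 381 + 255 + 115 + 413 + 267 + 98 = 1529
Sum over 2–7: 255 + 115 + 413 + 267 + 98 + 463 = 1611
CMA at t=4 = (1529 + 1611) / (2·6) = 3140 / 12 = 261.667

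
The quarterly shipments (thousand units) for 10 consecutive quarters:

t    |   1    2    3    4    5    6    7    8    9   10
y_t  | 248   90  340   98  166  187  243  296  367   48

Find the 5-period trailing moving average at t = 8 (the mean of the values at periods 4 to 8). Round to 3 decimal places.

198.000

Sum of periods 4–8: 98 + 166 + 187 + 243 + 296 = 990
Divide by 5: 990 / 5 = 198.000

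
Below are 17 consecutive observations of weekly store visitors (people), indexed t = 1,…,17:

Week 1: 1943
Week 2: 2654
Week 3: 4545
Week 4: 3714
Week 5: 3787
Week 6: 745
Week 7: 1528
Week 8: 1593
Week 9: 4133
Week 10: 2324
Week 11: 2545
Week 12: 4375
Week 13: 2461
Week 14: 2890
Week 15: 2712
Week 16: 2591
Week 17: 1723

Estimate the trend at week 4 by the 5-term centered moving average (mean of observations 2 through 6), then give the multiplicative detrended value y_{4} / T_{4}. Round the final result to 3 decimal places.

1.202

Trend T_4 = (2654 + 4545 + 3714 + 3787 + 745) / 5 = 15445/5 = 3089.00000
Ratio to trend: 3714 / 3089.00000 = 1.202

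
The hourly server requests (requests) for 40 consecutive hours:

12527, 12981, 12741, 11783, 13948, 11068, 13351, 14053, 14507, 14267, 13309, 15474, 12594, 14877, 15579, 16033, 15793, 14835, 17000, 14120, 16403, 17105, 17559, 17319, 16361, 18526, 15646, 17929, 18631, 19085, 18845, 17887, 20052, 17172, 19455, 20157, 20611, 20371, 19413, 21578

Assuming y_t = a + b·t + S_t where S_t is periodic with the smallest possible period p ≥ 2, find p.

First differences y_{t+1} − y_t: 454, -240, -958, 2165, -2880, 2283, 702, 454, -240, -958, 2165, -2880, 2283, 702, 454, -240, …
The difference pattern repeats every 7 terms and not for any smaller step, so p = 7.

7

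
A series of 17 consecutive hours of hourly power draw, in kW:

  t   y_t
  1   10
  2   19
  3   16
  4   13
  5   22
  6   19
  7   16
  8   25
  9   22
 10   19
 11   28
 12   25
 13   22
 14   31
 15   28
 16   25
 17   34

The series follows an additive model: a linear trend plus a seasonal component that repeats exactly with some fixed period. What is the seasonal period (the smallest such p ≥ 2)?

First differences y_{t+1} − y_t: 9, -3, -3, 9, -3, -3, 9, -3, …
The difference pattern repeats every 3 terms and not for any smaller step, so p = 3.

3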